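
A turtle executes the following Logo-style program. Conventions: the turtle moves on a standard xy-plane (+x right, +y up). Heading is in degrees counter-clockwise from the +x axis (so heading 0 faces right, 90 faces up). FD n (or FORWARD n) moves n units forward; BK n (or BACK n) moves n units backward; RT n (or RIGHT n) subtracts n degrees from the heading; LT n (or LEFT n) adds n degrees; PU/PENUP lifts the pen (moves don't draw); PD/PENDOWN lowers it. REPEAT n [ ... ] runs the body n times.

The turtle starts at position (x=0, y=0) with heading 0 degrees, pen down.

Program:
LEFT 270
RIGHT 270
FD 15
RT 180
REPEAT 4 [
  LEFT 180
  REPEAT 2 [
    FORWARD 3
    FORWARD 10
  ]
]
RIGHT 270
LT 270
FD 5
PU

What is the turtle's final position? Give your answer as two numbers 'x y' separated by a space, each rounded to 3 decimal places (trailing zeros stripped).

Executing turtle program step by step:
Start: pos=(0,0), heading=0, pen down
LT 270: heading 0 -> 270
RT 270: heading 270 -> 0
FD 15: (0,0) -> (15,0) [heading=0, draw]
RT 180: heading 0 -> 180
REPEAT 4 [
  -- iteration 1/4 --
  LT 180: heading 180 -> 0
  REPEAT 2 [
    -- iteration 1/2 --
    FD 3: (15,0) -> (18,0) [heading=0, draw]
    FD 10: (18,0) -> (28,0) [heading=0, draw]
    -- iteration 2/2 --
    FD 3: (28,0) -> (31,0) [heading=0, draw]
    FD 10: (31,0) -> (41,0) [heading=0, draw]
  ]
  -- iteration 2/4 --
  LT 180: heading 0 -> 180
  REPEAT 2 [
    -- iteration 1/2 --
    FD 3: (41,0) -> (38,0) [heading=180, draw]
    FD 10: (38,0) -> (28,0) [heading=180, draw]
    -- iteration 2/2 --
    FD 3: (28,0) -> (25,0) [heading=180, draw]
    FD 10: (25,0) -> (15,0) [heading=180, draw]
  ]
  -- iteration 3/4 --
  LT 180: heading 180 -> 0
  REPEAT 2 [
    -- iteration 1/2 --
    FD 3: (15,0) -> (18,0) [heading=0, draw]
    FD 10: (18,0) -> (28,0) [heading=0, draw]
    -- iteration 2/2 --
    FD 3: (28,0) -> (31,0) [heading=0, draw]
    FD 10: (31,0) -> (41,0) [heading=0, draw]
  ]
  -- iteration 4/4 --
  LT 180: heading 0 -> 180
  REPEAT 2 [
    -- iteration 1/2 --
    FD 3: (41,0) -> (38,0) [heading=180, draw]
    FD 10: (38,0) -> (28,0) [heading=180, draw]
    -- iteration 2/2 --
    FD 3: (28,0) -> (25,0) [heading=180, draw]
    FD 10: (25,0) -> (15,0) [heading=180, draw]
  ]
]
RT 270: heading 180 -> 270
LT 270: heading 270 -> 180
FD 5: (15,0) -> (10,0) [heading=180, draw]
PU: pen up
Final: pos=(10,0), heading=180, 18 segment(s) drawn

Answer: 10 0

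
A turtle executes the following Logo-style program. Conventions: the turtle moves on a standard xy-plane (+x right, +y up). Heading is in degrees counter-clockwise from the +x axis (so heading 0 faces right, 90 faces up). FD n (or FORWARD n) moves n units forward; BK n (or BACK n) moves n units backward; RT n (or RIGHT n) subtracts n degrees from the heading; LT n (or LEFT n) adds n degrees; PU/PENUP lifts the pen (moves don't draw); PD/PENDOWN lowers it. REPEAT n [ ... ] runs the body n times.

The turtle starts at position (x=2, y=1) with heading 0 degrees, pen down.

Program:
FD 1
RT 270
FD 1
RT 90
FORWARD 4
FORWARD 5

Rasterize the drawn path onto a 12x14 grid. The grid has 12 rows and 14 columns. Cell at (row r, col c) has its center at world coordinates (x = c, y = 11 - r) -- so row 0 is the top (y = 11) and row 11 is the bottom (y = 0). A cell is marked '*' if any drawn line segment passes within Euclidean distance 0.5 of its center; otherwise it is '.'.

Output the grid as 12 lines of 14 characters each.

Answer: ..............
..............
..............
..............
..............
..............
..............
..............
..............
...**********.
..**..........
..............

Derivation:
Segment 0: (2,1) -> (3,1)
Segment 1: (3,1) -> (3,2)
Segment 2: (3,2) -> (7,2)
Segment 3: (7,2) -> (12,2)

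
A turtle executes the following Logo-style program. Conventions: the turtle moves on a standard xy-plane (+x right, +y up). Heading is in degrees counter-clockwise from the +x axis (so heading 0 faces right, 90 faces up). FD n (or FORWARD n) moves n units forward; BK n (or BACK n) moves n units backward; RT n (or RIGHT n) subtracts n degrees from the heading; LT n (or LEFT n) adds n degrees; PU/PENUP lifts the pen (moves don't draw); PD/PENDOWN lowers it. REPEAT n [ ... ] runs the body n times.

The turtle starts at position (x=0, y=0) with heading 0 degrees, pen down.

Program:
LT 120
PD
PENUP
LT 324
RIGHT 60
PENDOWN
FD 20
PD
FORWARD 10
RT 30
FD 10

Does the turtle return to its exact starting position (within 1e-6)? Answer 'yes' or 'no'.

Answer: no

Derivation:
Executing turtle program step by step:
Start: pos=(0,0), heading=0, pen down
LT 120: heading 0 -> 120
PD: pen down
PU: pen up
LT 324: heading 120 -> 84
RT 60: heading 84 -> 24
PD: pen down
FD 20: (0,0) -> (18.271,8.135) [heading=24, draw]
PD: pen down
FD 10: (18.271,8.135) -> (27.406,12.202) [heading=24, draw]
RT 30: heading 24 -> 354
FD 10: (27.406,12.202) -> (37.352,11.157) [heading=354, draw]
Final: pos=(37.352,11.157), heading=354, 3 segment(s) drawn

Start position: (0, 0)
Final position: (37.352, 11.157)
Distance = 38.982; >= 1e-6 -> NOT closed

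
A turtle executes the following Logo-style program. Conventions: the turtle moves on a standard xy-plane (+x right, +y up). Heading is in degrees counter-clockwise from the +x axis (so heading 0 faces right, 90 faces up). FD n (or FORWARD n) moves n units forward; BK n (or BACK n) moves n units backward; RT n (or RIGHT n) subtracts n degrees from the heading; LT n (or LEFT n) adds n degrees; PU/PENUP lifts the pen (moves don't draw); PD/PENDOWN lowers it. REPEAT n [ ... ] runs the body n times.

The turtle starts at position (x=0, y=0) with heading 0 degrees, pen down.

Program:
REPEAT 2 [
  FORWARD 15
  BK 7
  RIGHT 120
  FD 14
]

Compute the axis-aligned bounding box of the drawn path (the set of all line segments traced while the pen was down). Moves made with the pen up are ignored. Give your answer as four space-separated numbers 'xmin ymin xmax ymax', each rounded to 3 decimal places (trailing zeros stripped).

Executing turtle program step by step:
Start: pos=(0,0), heading=0, pen down
REPEAT 2 [
  -- iteration 1/2 --
  FD 15: (0,0) -> (15,0) [heading=0, draw]
  BK 7: (15,0) -> (8,0) [heading=0, draw]
  RT 120: heading 0 -> 240
  FD 14: (8,0) -> (1,-12.124) [heading=240, draw]
  -- iteration 2/2 --
  FD 15: (1,-12.124) -> (-6.5,-25.115) [heading=240, draw]
  BK 7: (-6.5,-25.115) -> (-3,-19.053) [heading=240, draw]
  RT 120: heading 240 -> 120
  FD 14: (-3,-19.053) -> (-10,-6.928) [heading=120, draw]
]
Final: pos=(-10,-6.928), heading=120, 6 segment(s) drawn

Segment endpoints: x in {-10, -6.5, -3, 0, 1, 8, 15}, y in {-25.115, -19.053, -12.124, -6.928, 0}
xmin=-10, ymin=-25.115, xmax=15, ymax=0

Answer: -10 -25.115 15 0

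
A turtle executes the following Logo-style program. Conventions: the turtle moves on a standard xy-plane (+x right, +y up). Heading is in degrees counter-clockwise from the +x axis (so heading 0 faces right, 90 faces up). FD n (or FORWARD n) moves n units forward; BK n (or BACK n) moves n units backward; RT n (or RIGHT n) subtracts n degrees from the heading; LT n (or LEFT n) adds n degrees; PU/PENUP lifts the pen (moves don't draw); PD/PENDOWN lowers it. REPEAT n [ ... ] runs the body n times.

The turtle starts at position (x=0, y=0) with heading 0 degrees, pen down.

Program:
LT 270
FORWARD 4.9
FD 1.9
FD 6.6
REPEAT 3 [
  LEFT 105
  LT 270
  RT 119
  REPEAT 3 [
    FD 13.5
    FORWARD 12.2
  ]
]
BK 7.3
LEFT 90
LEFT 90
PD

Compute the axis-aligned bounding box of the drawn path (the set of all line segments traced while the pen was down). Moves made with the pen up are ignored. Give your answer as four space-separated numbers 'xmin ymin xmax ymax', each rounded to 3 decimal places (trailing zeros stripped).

Executing turtle program step by step:
Start: pos=(0,0), heading=0, pen down
LT 270: heading 0 -> 270
FD 4.9: (0,0) -> (0,-4.9) [heading=270, draw]
FD 1.9: (0,-4.9) -> (0,-6.8) [heading=270, draw]
FD 6.6: (0,-6.8) -> (0,-13.4) [heading=270, draw]
REPEAT 3 [
  -- iteration 1/3 --
  LT 105: heading 270 -> 15
  LT 270: heading 15 -> 285
  RT 119: heading 285 -> 166
  REPEAT 3 [
    -- iteration 1/3 --
    FD 13.5: (0,-13.4) -> (-13.099,-10.134) [heading=166, draw]
    FD 12.2: (-13.099,-10.134) -> (-24.937,-7.183) [heading=166, draw]
    -- iteration 2/3 --
    FD 13.5: (-24.937,-7.183) -> (-38.036,-3.917) [heading=166, draw]
    FD 12.2: (-38.036,-3.917) -> (-49.873,-0.965) [heading=166, draw]
    -- iteration 3/3 --
    FD 13.5: (-49.873,-0.965) -> (-62.972,2.301) [heading=166, draw]
    FD 12.2: (-62.972,2.301) -> (-74.81,5.252) [heading=166, draw]
  ]
  -- iteration 2/3 --
  LT 105: heading 166 -> 271
  LT 270: heading 271 -> 181
  RT 119: heading 181 -> 62
  REPEAT 3 [
    -- iteration 1/3 --
    FD 13.5: (-74.81,5.252) -> (-68.472,17.172) [heading=62, draw]
    FD 12.2: (-68.472,17.172) -> (-62.744,27.944) [heading=62, draw]
    -- iteration 2/3 --
    FD 13.5: (-62.744,27.944) -> (-56.407,39.864) [heading=62, draw]
    FD 12.2: (-56.407,39.864) -> (-50.679,50.636) [heading=62, draw]
    -- iteration 3/3 --
    FD 13.5: (-50.679,50.636) -> (-44.341,62.555) [heading=62, draw]
    FD 12.2: (-44.341,62.555) -> (-38.614,73.327) [heading=62, draw]
  ]
  -- iteration 3/3 --
  LT 105: heading 62 -> 167
  LT 270: heading 167 -> 77
  RT 119: heading 77 -> 318
  REPEAT 3 [
    -- iteration 1/3 --
    FD 13.5: (-38.614,73.327) -> (-28.581,64.294) [heading=318, draw]
    FD 12.2: (-28.581,64.294) -> (-19.515,56.131) [heading=318, draw]
    -- iteration 2/3 --
    FD 13.5: (-19.515,56.131) -> (-9.482,47.098) [heading=318, draw]
    FD 12.2: (-9.482,47.098) -> (-0.416,38.934) [heading=318, draw]
    -- iteration 3/3 --
    FD 13.5: (-0.416,38.934) -> (9.617,29.901) [heading=318, draw]
    FD 12.2: (9.617,29.901) -> (18.683,21.737) [heading=318, draw]
  ]
]
BK 7.3: (18.683,21.737) -> (13.258,26.622) [heading=318, draw]
LT 90: heading 318 -> 48
LT 90: heading 48 -> 138
PD: pen down
Final: pos=(13.258,26.622), heading=138, 22 segment(s) drawn

Segment endpoints: x in {-74.81, -68.472, -62.972, -62.744, -56.407, -50.679, -49.873, -44.341, -38.614, -38.036, -28.581, -24.937, -19.515, -13.099, -9.482, -0.416, 0, 0, 0, 0, 9.617, 13.258, 18.683}, y in {-13.4, -10.134, -7.183, -6.8, -4.9, -3.917, -0.965, 0, 2.301, 5.252, 17.172, 21.737, 26.622, 27.944, 29.901, 38.934, 39.864, 47.098, 50.636, 56.131, 62.555, 64.294, 73.327}
xmin=-74.81, ymin=-13.4, xmax=18.683, ymax=73.327

Answer: -74.81 -13.4 18.683 73.327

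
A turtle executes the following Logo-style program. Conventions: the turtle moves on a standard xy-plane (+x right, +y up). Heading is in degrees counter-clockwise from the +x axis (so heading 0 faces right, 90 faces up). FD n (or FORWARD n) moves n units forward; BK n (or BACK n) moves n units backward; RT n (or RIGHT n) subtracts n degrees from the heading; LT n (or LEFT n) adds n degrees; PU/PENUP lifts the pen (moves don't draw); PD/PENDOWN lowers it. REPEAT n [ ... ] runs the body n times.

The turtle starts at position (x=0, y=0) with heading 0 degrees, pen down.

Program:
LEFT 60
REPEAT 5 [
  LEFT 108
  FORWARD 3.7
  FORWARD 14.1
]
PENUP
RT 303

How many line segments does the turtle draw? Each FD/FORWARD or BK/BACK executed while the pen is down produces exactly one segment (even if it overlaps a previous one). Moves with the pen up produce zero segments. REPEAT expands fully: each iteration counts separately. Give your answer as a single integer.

Executing turtle program step by step:
Start: pos=(0,0), heading=0, pen down
LT 60: heading 0 -> 60
REPEAT 5 [
  -- iteration 1/5 --
  LT 108: heading 60 -> 168
  FD 3.7: (0,0) -> (-3.619,0.769) [heading=168, draw]
  FD 14.1: (-3.619,0.769) -> (-17.411,3.701) [heading=168, draw]
  -- iteration 2/5 --
  LT 108: heading 168 -> 276
  FD 3.7: (-17.411,3.701) -> (-17.024,0.021) [heading=276, draw]
  FD 14.1: (-17.024,0.021) -> (-15.55,-14.002) [heading=276, draw]
  -- iteration 3/5 --
  LT 108: heading 276 -> 24
  FD 3.7: (-15.55,-14.002) -> (-12.17,-12.497) [heading=24, draw]
  FD 14.1: (-12.17,-12.497) -> (0.711,-6.762) [heading=24, draw]
  -- iteration 4/5 --
  LT 108: heading 24 -> 132
  FD 3.7: (0.711,-6.762) -> (-1.765,-4.012) [heading=132, draw]
  FD 14.1: (-1.765,-4.012) -> (-11.2,6.466) [heading=132, draw]
  -- iteration 5/5 --
  LT 108: heading 132 -> 240
  FD 3.7: (-11.2,6.466) -> (-13.05,3.262) [heading=240, draw]
  FD 14.1: (-13.05,3.262) -> (-20.1,-8.949) [heading=240, draw]
]
PU: pen up
RT 303: heading 240 -> 297
Final: pos=(-20.1,-8.949), heading=297, 10 segment(s) drawn
Segments drawn: 10

Answer: 10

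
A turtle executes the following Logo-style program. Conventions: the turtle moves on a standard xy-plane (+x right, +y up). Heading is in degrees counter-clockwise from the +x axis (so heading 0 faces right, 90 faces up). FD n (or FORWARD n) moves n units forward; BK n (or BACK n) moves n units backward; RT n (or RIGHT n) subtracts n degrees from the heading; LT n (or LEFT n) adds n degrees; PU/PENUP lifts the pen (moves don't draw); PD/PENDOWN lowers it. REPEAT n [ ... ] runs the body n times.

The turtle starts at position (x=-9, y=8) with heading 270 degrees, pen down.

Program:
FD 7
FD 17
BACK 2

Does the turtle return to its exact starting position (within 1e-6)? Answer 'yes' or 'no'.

Executing turtle program step by step:
Start: pos=(-9,8), heading=270, pen down
FD 7: (-9,8) -> (-9,1) [heading=270, draw]
FD 17: (-9,1) -> (-9,-16) [heading=270, draw]
BK 2: (-9,-16) -> (-9,-14) [heading=270, draw]
Final: pos=(-9,-14), heading=270, 3 segment(s) drawn

Start position: (-9, 8)
Final position: (-9, -14)
Distance = 22; >= 1e-6 -> NOT closed

Answer: no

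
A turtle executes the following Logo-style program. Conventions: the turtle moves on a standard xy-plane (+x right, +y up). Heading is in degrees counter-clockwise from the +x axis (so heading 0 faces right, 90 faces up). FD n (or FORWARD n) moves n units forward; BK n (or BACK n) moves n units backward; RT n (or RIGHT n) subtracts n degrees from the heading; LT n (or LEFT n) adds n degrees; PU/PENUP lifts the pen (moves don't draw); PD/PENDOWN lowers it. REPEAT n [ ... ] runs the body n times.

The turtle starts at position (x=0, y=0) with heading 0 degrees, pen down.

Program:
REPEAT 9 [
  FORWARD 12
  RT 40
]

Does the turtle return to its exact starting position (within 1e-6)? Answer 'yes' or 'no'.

Answer: yes

Derivation:
Executing turtle program step by step:
Start: pos=(0,0), heading=0, pen down
REPEAT 9 [
  -- iteration 1/9 --
  FD 12: (0,0) -> (12,0) [heading=0, draw]
  RT 40: heading 0 -> 320
  -- iteration 2/9 --
  FD 12: (12,0) -> (21.193,-7.713) [heading=320, draw]
  RT 40: heading 320 -> 280
  -- iteration 3/9 --
  FD 12: (21.193,-7.713) -> (23.276,-19.531) [heading=280, draw]
  RT 40: heading 280 -> 240
  -- iteration 4/9 --
  FD 12: (23.276,-19.531) -> (17.276,-29.923) [heading=240, draw]
  RT 40: heading 240 -> 200
  -- iteration 5/9 --
  FD 12: (17.276,-29.923) -> (6,-34.028) [heading=200, draw]
  RT 40: heading 200 -> 160
  -- iteration 6/9 --
  FD 12: (6,-34.028) -> (-5.276,-29.923) [heading=160, draw]
  RT 40: heading 160 -> 120
  -- iteration 7/9 --
  FD 12: (-5.276,-29.923) -> (-11.276,-19.531) [heading=120, draw]
  RT 40: heading 120 -> 80
  -- iteration 8/9 --
  FD 12: (-11.276,-19.531) -> (-9.193,-7.713) [heading=80, draw]
  RT 40: heading 80 -> 40
  -- iteration 9/9 --
  FD 12: (-9.193,-7.713) -> (0,0) [heading=40, draw]
  RT 40: heading 40 -> 0
]
Final: pos=(0,0), heading=0, 9 segment(s) drawn

Start position: (0, 0)
Final position: (0, 0)
Distance = 0; < 1e-6 -> CLOSED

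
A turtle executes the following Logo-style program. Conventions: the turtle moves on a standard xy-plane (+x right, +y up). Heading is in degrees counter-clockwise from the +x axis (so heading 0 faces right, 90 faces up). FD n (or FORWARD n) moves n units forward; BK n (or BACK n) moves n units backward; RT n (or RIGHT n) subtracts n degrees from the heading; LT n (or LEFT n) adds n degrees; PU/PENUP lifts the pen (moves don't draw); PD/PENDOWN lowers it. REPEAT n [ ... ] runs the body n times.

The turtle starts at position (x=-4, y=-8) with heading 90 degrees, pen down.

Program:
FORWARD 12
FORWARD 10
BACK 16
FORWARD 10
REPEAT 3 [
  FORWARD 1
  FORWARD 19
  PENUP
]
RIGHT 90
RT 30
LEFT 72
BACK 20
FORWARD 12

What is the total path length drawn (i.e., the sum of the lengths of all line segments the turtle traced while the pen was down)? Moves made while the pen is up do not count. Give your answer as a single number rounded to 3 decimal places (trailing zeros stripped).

Answer: 68

Derivation:
Executing turtle program step by step:
Start: pos=(-4,-8), heading=90, pen down
FD 12: (-4,-8) -> (-4,4) [heading=90, draw]
FD 10: (-4,4) -> (-4,14) [heading=90, draw]
BK 16: (-4,14) -> (-4,-2) [heading=90, draw]
FD 10: (-4,-2) -> (-4,8) [heading=90, draw]
REPEAT 3 [
  -- iteration 1/3 --
  FD 1: (-4,8) -> (-4,9) [heading=90, draw]
  FD 19: (-4,9) -> (-4,28) [heading=90, draw]
  PU: pen up
  -- iteration 2/3 --
  FD 1: (-4,28) -> (-4,29) [heading=90, move]
  FD 19: (-4,29) -> (-4,48) [heading=90, move]
  PU: pen up
  -- iteration 3/3 --
  FD 1: (-4,48) -> (-4,49) [heading=90, move]
  FD 19: (-4,49) -> (-4,68) [heading=90, move]
  PU: pen up
]
RT 90: heading 90 -> 0
RT 30: heading 0 -> 330
LT 72: heading 330 -> 42
BK 20: (-4,68) -> (-18.863,54.617) [heading=42, move]
FD 12: (-18.863,54.617) -> (-9.945,62.647) [heading=42, move]
Final: pos=(-9.945,62.647), heading=42, 6 segment(s) drawn

Segment lengths:
  seg 1: (-4,-8) -> (-4,4), length = 12
  seg 2: (-4,4) -> (-4,14), length = 10
  seg 3: (-4,14) -> (-4,-2), length = 16
  seg 4: (-4,-2) -> (-4,8), length = 10
  seg 5: (-4,8) -> (-4,9), length = 1
  seg 6: (-4,9) -> (-4,28), length = 19
Total = 68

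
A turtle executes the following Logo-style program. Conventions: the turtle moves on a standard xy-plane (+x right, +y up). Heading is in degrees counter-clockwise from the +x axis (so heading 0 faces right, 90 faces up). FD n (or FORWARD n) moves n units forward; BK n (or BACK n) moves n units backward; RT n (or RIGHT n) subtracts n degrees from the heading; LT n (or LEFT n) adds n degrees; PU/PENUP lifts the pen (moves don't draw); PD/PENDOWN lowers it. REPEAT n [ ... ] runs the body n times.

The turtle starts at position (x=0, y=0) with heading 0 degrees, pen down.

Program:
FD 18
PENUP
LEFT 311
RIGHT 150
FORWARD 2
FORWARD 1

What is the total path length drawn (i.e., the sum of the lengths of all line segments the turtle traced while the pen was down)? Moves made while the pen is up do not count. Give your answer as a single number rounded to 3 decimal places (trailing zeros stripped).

Answer: 18

Derivation:
Executing turtle program step by step:
Start: pos=(0,0), heading=0, pen down
FD 18: (0,0) -> (18,0) [heading=0, draw]
PU: pen up
LT 311: heading 0 -> 311
RT 150: heading 311 -> 161
FD 2: (18,0) -> (16.109,0.651) [heading=161, move]
FD 1: (16.109,0.651) -> (15.163,0.977) [heading=161, move]
Final: pos=(15.163,0.977), heading=161, 1 segment(s) drawn

Segment lengths:
  seg 1: (0,0) -> (18,0), length = 18
Total = 18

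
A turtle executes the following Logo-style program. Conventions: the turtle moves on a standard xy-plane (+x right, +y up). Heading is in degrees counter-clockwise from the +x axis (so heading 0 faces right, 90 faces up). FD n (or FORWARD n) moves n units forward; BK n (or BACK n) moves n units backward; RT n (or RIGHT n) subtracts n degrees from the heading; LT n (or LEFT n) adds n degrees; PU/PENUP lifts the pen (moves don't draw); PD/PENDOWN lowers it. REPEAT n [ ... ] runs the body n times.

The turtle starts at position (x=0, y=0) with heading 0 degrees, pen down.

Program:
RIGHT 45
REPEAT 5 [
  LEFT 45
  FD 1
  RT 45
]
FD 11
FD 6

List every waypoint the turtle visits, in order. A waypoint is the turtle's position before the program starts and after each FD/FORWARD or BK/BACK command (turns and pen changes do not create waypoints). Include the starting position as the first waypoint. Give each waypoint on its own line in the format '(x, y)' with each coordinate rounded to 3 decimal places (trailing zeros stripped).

Executing turtle program step by step:
Start: pos=(0,0), heading=0, pen down
RT 45: heading 0 -> 315
REPEAT 5 [
  -- iteration 1/5 --
  LT 45: heading 315 -> 0
  FD 1: (0,0) -> (1,0) [heading=0, draw]
  RT 45: heading 0 -> 315
  -- iteration 2/5 --
  LT 45: heading 315 -> 0
  FD 1: (1,0) -> (2,0) [heading=0, draw]
  RT 45: heading 0 -> 315
  -- iteration 3/5 --
  LT 45: heading 315 -> 0
  FD 1: (2,0) -> (3,0) [heading=0, draw]
  RT 45: heading 0 -> 315
  -- iteration 4/5 --
  LT 45: heading 315 -> 0
  FD 1: (3,0) -> (4,0) [heading=0, draw]
  RT 45: heading 0 -> 315
  -- iteration 5/5 --
  LT 45: heading 315 -> 0
  FD 1: (4,0) -> (5,0) [heading=0, draw]
  RT 45: heading 0 -> 315
]
FD 11: (5,0) -> (12.778,-7.778) [heading=315, draw]
FD 6: (12.778,-7.778) -> (17.021,-12.021) [heading=315, draw]
Final: pos=(17.021,-12.021), heading=315, 7 segment(s) drawn
Waypoints (8 total):
(0, 0)
(1, 0)
(2, 0)
(3, 0)
(4, 0)
(5, 0)
(12.778, -7.778)
(17.021, -12.021)

Answer: (0, 0)
(1, 0)
(2, 0)
(3, 0)
(4, 0)
(5, 0)
(12.778, -7.778)
(17.021, -12.021)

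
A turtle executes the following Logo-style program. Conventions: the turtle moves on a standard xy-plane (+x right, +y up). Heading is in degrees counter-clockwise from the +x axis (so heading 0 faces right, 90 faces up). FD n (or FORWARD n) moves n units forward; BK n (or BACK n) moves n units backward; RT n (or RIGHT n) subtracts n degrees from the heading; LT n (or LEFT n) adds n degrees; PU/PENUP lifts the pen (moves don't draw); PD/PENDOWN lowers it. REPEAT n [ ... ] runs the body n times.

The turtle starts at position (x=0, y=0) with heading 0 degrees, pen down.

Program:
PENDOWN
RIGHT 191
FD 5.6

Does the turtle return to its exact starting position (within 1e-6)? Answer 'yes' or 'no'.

Executing turtle program step by step:
Start: pos=(0,0), heading=0, pen down
PD: pen down
RT 191: heading 0 -> 169
FD 5.6: (0,0) -> (-5.497,1.069) [heading=169, draw]
Final: pos=(-5.497,1.069), heading=169, 1 segment(s) drawn

Start position: (0, 0)
Final position: (-5.497, 1.069)
Distance = 5.6; >= 1e-6 -> NOT closed

Answer: no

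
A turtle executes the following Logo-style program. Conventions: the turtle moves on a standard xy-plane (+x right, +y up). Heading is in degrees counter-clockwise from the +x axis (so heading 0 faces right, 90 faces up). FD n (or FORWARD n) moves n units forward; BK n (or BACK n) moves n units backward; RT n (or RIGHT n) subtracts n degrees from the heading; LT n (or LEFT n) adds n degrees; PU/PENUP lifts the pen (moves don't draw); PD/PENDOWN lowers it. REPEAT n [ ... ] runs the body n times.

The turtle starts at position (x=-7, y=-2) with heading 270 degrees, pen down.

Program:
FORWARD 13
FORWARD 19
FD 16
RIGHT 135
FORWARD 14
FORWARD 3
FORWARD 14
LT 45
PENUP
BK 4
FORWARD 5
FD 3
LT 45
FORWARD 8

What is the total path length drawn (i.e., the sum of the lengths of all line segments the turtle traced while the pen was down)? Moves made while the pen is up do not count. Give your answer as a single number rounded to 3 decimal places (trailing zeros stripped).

Executing turtle program step by step:
Start: pos=(-7,-2), heading=270, pen down
FD 13: (-7,-2) -> (-7,-15) [heading=270, draw]
FD 19: (-7,-15) -> (-7,-34) [heading=270, draw]
FD 16: (-7,-34) -> (-7,-50) [heading=270, draw]
RT 135: heading 270 -> 135
FD 14: (-7,-50) -> (-16.899,-40.101) [heading=135, draw]
FD 3: (-16.899,-40.101) -> (-19.021,-37.979) [heading=135, draw]
FD 14: (-19.021,-37.979) -> (-28.92,-28.08) [heading=135, draw]
LT 45: heading 135 -> 180
PU: pen up
BK 4: (-28.92,-28.08) -> (-24.92,-28.08) [heading=180, move]
FD 5: (-24.92,-28.08) -> (-29.92,-28.08) [heading=180, move]
FD 3: (-29.92,-28.08) -> (-32.92,-28.08) [heading=180, move]
LT 45: heading 180 -> 225
FD 8: (-32.92,-28.08) -> (-38.577,-33.737) [heading=225, move]
Final: pos=(-38.577,-33.737), heading=225, 6 segment(s) drawn

Segment lengths:
  seg 1: (-7,-2) -> (-7,-15), length = 13
  seg 2: (-7,-15) -> (-7,-34), length = 19
  seg 3: (-7,-34) -> (-7,-50), length = 16
  seg 4: (-7,-50) -> (-16.899,-40.101), length = 14
  seg 5: (-16.899,-40.101) -> (-19.021,-37.979), length = 3
  seg 6: (-19.021,-37.979) -> (-28.92,-28.08), length = 14
Total = 79

Answer: 79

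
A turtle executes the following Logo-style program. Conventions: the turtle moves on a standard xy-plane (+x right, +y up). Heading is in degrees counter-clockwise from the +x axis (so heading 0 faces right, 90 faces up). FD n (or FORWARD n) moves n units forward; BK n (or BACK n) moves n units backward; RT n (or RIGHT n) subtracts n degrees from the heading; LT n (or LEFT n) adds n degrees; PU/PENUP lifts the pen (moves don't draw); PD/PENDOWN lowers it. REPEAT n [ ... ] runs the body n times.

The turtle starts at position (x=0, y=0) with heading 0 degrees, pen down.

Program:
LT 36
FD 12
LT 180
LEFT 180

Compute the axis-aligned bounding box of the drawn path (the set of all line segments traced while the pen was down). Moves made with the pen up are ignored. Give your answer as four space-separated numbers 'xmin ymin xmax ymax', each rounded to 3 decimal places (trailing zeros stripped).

Answer: 0 0 9.708 7.053

Derivation:
Executing turtle program step by step:
Start: pos=(0,0), heading=0, pen down
LT 36: heading 0 -> 36
FD 12: (0,0) -> (9.708,7.053) [heading=36, draw]
LT 180: heading 36 -> 216
LT 180: heading 216 -> 36
Final: pos=(9.708,7.053), heading=36, 1 segment(s) drawn

Segment endpoints: x in {0, 9.708}, y in {0, 7.053}
xmin=0, ymin=0, xmax=9.708, ymax=7.053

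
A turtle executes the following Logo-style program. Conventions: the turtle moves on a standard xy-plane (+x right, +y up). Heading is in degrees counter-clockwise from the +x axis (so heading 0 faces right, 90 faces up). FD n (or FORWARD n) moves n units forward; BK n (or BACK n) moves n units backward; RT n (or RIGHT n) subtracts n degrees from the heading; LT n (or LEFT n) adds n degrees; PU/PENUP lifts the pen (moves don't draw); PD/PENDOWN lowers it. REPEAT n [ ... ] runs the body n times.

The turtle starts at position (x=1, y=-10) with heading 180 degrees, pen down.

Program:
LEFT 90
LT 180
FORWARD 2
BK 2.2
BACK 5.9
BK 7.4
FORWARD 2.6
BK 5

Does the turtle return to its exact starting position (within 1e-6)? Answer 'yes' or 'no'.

Answer: no

Derivation:
Executing turtle program step by step:
Start: pos=(1,-10), heading=180, pen down
LT 90: heading 180 -> 270
LT 180: heading 270 -> 90
FD 2: (1,-10) -> (1,-8) [heading=90, draw]
BK 2.2: (1,-8) -> (1,-10.2) [heading=90, draw]
BK 5.9: (1,-10.2) -> (1,-16.1) [heading=90, draw]
BK 7.4: (1,-16.1) -> (1,-23.5) [heading=90, draw]
FD 2.6: (1,-23.5) -> (1,-20.9) [heading=90, draw]
BK 5: (1,-20.9) -> (1,-25.9) [heading=90, draw]
Final: pos=(1,-25.9), heading=90, 6 segment(s) drawn

Start position: (1, -10)
Final position: (1, -25.9)
Distance = 15.9; >= 1e-6 -> NOT closed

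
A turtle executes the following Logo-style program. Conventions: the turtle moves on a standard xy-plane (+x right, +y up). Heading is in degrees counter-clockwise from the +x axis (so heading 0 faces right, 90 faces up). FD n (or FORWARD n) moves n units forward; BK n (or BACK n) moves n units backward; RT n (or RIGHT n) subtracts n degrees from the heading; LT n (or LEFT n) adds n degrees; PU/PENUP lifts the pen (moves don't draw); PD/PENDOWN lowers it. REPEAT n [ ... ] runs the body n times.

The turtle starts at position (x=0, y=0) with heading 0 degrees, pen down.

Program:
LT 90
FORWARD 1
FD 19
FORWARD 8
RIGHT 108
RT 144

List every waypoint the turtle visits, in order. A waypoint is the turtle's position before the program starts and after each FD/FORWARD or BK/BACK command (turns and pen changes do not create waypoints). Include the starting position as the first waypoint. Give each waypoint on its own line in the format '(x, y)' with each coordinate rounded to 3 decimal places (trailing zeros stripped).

Answer: (0, 0)
(0, 1)
(0, 20)
(0, 28)

Derivation:
Executing turtle program step by step:
Start: pos=(0,0), heading=0, pen down
LT 90: heading 0 -> 90
FD 1: (0,0) -> (0,1) [heading=90, draw]
FD 19: (0,1) -> (0,20) [heading=90, draw]
FD 8: (0,20) -> (0,28) [heading=90, draw]
RT 108: heading 90 -> 342
RT 144: heading 342 -> 198
Final: pos=(0,28), heading=198, 3 segment(s) drawn
Waypoints (4 total):
(0, 0)
(0, 1)
(0, 20)
(0, 28)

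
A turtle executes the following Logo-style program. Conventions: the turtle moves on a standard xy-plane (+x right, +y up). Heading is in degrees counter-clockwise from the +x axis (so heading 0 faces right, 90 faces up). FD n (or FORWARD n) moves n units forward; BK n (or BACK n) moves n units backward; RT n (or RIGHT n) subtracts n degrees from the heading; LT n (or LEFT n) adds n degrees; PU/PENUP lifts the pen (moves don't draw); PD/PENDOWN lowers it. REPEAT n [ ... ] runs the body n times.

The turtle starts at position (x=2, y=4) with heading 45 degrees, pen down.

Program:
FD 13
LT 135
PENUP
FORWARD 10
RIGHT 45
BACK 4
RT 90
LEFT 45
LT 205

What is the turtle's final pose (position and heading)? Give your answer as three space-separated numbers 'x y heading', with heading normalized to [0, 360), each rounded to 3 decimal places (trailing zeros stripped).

Executing turtle program step by step:
Start: pos=(2,4), heading=45, pen down
FD 13: (2,4) -> (11.192,13.192) [heading=45, draw]
LT 135: heading 45 -> 180
PU: pen up
FD 10: (11.192,13.192) -> (1.192,13.192) [heading=180, move]
RT 45: heading 180 -> 135
BK 4: (1.192,13.192) -> (4.021,10.364) [heading=135, move]
RT 90: heading 135 -> 45
LT 45: heading 45 -> 90
LT 205: heading 90 -> 295
Final: pos=(4.021,10.364), heading=295, 1 segment(s) drawn

Answer: 4.021 10.364 295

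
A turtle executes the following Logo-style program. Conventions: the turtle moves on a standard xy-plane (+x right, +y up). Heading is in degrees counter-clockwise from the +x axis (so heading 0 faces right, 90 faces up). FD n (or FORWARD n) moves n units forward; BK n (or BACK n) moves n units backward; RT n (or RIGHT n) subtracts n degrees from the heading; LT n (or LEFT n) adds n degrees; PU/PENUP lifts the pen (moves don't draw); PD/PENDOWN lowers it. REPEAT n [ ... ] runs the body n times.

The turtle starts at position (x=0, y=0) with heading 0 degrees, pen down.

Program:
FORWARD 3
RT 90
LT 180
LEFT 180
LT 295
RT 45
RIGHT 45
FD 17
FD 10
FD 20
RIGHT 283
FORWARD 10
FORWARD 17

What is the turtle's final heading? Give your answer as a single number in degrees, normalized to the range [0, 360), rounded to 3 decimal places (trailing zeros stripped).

Executing turtle program step by step:
Start: pos=(0,0), heading=0, pen down
FD 3: (0,0) -> (3,0) [heading=0, draw]
RT 90: heading 0 -> 270
LT 180: heading 270 -> 90
LT 180: heading 90 -> 270
LT 295: heading 270 -> 205
RT 45: heading 205 -> 160
RT 45: heading 160 -> 115
FD 17: (3,0) -> (-4.185,15.407) [heading=115, draw]
FD 10: (-4.185,15.407) -> (-8.411,24.47) [heading=115, draw]
FD 20: (-8.411,24.47) -> (-16.863,42.596) [heading=115, draw]
RT 283: heading 115 -> 192
FD 10: (-16.863,42.596) -> (-26.645,40.517) [heading=192, draw]
FD 17: (-26.645,40.517) -> (-43.273,36.983) [heading=192, draw]
Final: pos=(-43.273,36.983), heading=192, 6 segment(s) drawn

Answer: 192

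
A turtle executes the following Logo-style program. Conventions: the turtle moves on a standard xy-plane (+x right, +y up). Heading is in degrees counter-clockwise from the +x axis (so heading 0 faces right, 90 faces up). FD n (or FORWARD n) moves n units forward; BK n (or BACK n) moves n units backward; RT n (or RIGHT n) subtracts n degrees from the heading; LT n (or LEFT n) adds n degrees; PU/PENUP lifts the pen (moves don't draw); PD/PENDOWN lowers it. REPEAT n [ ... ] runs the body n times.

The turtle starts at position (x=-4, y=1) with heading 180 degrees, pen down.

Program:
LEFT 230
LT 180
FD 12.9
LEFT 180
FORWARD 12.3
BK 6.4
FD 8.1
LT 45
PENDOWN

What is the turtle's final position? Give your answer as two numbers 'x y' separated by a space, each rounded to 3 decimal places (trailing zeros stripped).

Answer: -3.293 1.843

Derivation:
Executing turtle program step by step:
Start: pos=(-4,1), heading=180, pen down
LT 230: heading 180 -> 50
LT 180: heading 50 -> 230
FD 12.9: (-4,1) -> (-12.292,-8.882) [heading=230, draw]
LT 180: heading 230 -> 50
FD 12.3: (-12.292,-8.882) -> (-4.386,0.54) [heading=50, draw]
BK 6.4: (-4.386,0.54) -> (-8.5,-4.362) [heading=50, draw]
FD 8.1: (-8.5,-4.362) -> (-3.293,1.843) [heading=50, draw]
LT 45: heading 50 -> 95
PD: pen down
Final: pos=(-3.293,1.843), heading=95, 4 segment(s) drawn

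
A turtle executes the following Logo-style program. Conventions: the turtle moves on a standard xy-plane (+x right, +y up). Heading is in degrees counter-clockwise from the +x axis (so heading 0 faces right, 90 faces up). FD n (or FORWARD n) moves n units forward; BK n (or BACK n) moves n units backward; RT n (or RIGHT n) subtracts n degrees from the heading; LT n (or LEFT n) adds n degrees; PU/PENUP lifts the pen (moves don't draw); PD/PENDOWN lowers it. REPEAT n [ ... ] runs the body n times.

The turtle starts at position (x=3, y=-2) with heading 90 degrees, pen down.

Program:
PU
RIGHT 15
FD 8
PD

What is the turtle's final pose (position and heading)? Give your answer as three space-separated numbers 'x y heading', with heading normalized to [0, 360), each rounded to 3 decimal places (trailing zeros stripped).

Executing turtle program step by step:
Start: pos=(3,-2), heading=90, pen down
PU: pen up
RT 15: heading 90 -> 75
FD 8: (3,-2) -> (5.071,5.727) [heading=75, move]
PD: pen down
Final: pos=(5.071,5.727), heading=75, 0 segment(s) drawn

Answer: 5.071 5.727 75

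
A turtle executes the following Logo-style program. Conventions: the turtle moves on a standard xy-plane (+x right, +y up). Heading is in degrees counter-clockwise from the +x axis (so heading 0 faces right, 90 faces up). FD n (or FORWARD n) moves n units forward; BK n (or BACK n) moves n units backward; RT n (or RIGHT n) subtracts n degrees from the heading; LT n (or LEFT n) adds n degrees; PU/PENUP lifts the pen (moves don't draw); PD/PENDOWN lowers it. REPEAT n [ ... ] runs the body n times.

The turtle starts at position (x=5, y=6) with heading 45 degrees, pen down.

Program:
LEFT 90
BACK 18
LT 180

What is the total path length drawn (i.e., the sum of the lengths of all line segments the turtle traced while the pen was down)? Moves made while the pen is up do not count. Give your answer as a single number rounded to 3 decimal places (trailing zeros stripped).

Answer: 18

Derivation:
Executing turtle program step by step:
Start: pos=(5,6), heading=45, pen down
LT 90: heading 45 -> 135
BK 18: (5,6) -> (17.728,-6.728) [heading=135, draw]
LT 180: heading 135 -> 315
Final: pos=(17.728,-6.728), heading=315, 1 segment(s) drawn

Segment lengths:
  seg 1: (5,6) -> (17.728,-6.728), length = 18
Total = 18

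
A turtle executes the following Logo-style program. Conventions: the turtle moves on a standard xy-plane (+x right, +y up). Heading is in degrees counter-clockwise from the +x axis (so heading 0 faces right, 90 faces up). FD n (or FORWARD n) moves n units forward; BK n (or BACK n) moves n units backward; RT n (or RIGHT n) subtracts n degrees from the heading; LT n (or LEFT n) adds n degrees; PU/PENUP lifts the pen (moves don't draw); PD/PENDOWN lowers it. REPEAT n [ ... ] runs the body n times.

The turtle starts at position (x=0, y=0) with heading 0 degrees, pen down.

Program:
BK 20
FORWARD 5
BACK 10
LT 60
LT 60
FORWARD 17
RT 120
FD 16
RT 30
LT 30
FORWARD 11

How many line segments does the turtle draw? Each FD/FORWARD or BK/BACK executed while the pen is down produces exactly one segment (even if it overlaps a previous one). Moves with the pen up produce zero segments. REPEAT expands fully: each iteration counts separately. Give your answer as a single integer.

Executing turtle program step by step:
Start: pos=(0,0), heading=0, pen down
BK 20: (0,0) -> (-20,0) [heading=0, draw]
FD 5: (-20,0) -> (-15,0) [heading=0, draw]
BK 10: (-15,0) -> (-25,0) [heading=0, draw]
LT 60: heading 0 -> 60
LT 60: heading 60 -> 120
FD 17: (-25,0) -> (-33.5,14.722) [heading=120, draw]
RT 120: heading 120 -> 0
FD 16: (-33.5,14.722) -> (-17.5,14.722) [heading=0, draw]
RT 30: heading 0 -> 330
LT 30: heading 330 -> 0
FD 11: (-17.5,14.722) -> (-6.5,14.722) [heading=0, draw]
Final: pos=(-6.5,14.722), heading=0, 6 segment(s) drawn
Segments drawn: 6

Answer: 6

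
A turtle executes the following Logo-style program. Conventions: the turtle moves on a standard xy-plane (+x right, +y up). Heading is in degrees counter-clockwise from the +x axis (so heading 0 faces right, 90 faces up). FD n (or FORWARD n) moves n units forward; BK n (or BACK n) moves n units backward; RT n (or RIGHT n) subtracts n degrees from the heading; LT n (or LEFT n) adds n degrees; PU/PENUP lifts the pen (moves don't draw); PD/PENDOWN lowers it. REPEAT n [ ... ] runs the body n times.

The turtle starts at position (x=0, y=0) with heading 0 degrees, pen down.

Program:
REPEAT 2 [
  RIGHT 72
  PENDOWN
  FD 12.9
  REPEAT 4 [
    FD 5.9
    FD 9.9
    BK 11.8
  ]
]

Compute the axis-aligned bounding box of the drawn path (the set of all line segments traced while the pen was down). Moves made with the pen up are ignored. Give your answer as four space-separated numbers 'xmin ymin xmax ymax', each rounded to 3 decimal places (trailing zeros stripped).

Answer: -23.996 -51.408 12.577 0

Derivation:
Executing turtle program step by step:
Start: pos=(0,0), heading=0, pen down
REPEAT 2 [
  -- iteration 1/2 --
  RT 72: heading 0 -> 288
  PD: pen down
  FD 12.9: (0,0) -> (3.986,-12.269) [heading=288, draw]
  REPEAT 4 [
    -- iteration 1/4 --
    FD 5.9: (3.986,-12.269) -> (5.81,-17.88) [heading=288, draw]
    FD 9.9: (5.81,-17.88) -> (8.869,-27.295) [heading=288, draw]
    BK 11.8: (8.869,-27.295) -> (5.222,-16.073) [heading=288, draw]
    -- iteration 2/4 --
    FD 5.9: (5.222,-16.073) -> (7.046,-21.684) [heading=288, draw]
    FD 9.9: (7.046,-21.684) -> (10.105,-31.1) [heading=288, draw]
    BK 11.8: (10.105,-31.1) -> (6.458,-19.877) [heading=288, draw]
    -- iteration 3/4 --
    FD 5.9: (6.458,-19.877) -> (8.282,-25.488) [heading=288, draw]
    FD 9.9: (8.282,-25.488) -> (11.341,-34.904) [heading=288, draw]
    BK 11.8: (11.341,-34.904) -> (7.695,-23.681) [heading=288, draw]
    -- iteration 4/4 --
    FD 5.9: (7.695,-23.681) -> (9.518,-29.293) [heading=288, draw]
    FD 9.9: (9.518,-29.293) -> (12.577,-38.708) [heading=288, draw]
    BK 11.8: (12.577,-38.708) -> (8.931,-27.486) [heading=288, draw]
  ]
  -- iteration 2/2 --
  RT 72: heading 288 -> 216
  PD: pen down
  FD 12.9: (8.931,-27.486) -> (-1.506,-35.068) [heading=216, draw]
  REPEAT 4 [
    -- iteration 1/4 --
    FD 5.9: (-1.506,-35.068) -> (-6.279,-38.536) [heading=216, draw]
    FD 9.9: (-6.279,-38.536) -> (-14.288,-44.355) [heading=216, draw]
    BK 11.8: (-14.288,-44.355) -> (-4.742,-37.419) [heading=216, draw]
    -- iteration 2/4 --
    FD 5.9: (-4.742,-37.419) -> (-9.515,-40.887) [heading=216, draw]
    FD 9.9: (-9.515,-40.887) -> (-17.524,-46.706) [heading=216, draw]
    BK 11.8: (-17.524,-46.706) -> (-7.978,-39.77) [heading=216, draw]
    -- iteration 3/4 --
    FD 5.9: (-7.978,-39.77) -> (-12.751,-43.238) [heading=216, draw]
    FD 9.9: (-12.751,-43.238) -> (-20.76,-49.057) [heading=216, draw]
    BK 11.8: (-20.76,-49.057) -> (-11.214,-42.121) [heading=216, draw]
    -- iteration 4/4 --
    FD 5.9: (-11.214,-42.121) -> (-15.987,-45.589) [heading=216, draw]
    FD 9.9: (-15.987,-45.589) -> (-23.996,-51.408) [heading=216, draw]
    BK 11.8: (-23.996,-51.408) -> (-14.45,-44.473) [heading=216, draw]
  ]
]
Final: pos=(-14.45,-44.473), heading=216, 26 segment(s) drawn

Segment endpoints: x in {-23.996, -20.76, -17.524, -15.987, -14.45, -14.288, -12.751, -11.214, -9.515, -7.978, -6.279, -4.742, -1.506, 0, 3.986, 5.222, 5.81, 6.458, 7.046, 7.695, 8.282, 8.869, 8.931, 9.518, 10.105, 11.341, 12.577}, y in {-51.408, -49.057, -46.706, -45.589, -44.473, -44.355, -43.238, -42.121, -40.887, -39.77, -38.708, -38.536, -37.419, -35.068, -34.904, -31.1, -29.293, -27.486, -27.295, -25.488, -23.681, -21.684, -19.877, -17.88, -16.073, -12.269, 0}
xmin=-23.996, ymin=-51.408, xmax=12.577, ymax=0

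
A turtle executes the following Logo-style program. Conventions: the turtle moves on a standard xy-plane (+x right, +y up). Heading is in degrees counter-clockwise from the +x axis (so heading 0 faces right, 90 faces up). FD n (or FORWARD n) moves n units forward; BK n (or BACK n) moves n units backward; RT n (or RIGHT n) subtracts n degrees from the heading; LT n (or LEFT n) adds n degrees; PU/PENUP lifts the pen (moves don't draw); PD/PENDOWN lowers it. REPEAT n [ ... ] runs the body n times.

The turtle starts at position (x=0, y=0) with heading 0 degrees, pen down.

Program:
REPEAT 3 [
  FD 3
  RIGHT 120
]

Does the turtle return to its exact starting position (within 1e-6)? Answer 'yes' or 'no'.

Answer: yes

Derivation:
Executing turtle program step by step:
Start: pos=(0,0), heading=0, pen down
REPEAT 3 [
  -- iteration 1/3 --
  FD 3: (0,0) -> (3,0) [heading=0, draw]
  RT 120: heading 0 -> 240
  -- iteration 2/3 --
  FD 3: (3,0) -> (1.5,-2.598) [heading=240, draw]
  RT 120: heading 240 -> 120
  -- iteration 3/3 --
  FD 3: (1.5,-2.598) -> (0,0) [heading=120, draw]
  RT 120: heading 120 -> 0
]
Final: pos=(0,0), heading=0, 3 segment(s) drawn

Start position: (0, 0)
Final position: (0, 0)
Distance = 0; < 1e-6 -> CLOSED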